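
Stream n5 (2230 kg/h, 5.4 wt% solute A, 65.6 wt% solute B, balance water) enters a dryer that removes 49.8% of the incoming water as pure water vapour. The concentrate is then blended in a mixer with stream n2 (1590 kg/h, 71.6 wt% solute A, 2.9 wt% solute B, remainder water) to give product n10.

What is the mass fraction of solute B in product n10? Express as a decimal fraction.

0.431

Vapour removed = 0.498×0.290×2230 = 322.06 kg/h; concentrate = 1907.9 kg/h.
solute B reaching the mixer = 1462.9 (from concentrate) + 1590×0.029 = 1509 kg/h.
Product flow = 1907.9 + 1590 = 3497.9 kg/h; solute B fraction = 0.431.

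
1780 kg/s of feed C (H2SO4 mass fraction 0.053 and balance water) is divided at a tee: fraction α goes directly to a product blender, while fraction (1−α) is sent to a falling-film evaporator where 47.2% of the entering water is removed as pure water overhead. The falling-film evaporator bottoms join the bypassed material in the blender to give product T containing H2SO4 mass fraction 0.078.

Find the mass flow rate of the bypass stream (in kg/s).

All 1780×0.053 = 94.34 kg/s of H2SO4 reaches T, so T = 94.34/0.078 = 1209.5 kg/s and vapour = 570.51 kg/s.
The evaporator receives (1−α)·1780 of feed at 0.947 water and removes 0.472 of that water:
0.472×0.947×(1−α)×1780 = 570.51
(1−α) = 570.51/795.63 = 0.7171;  α = 0.2829.
Bypass flow = 0.2829×1780 = 503.64 kg/s.

503.6 kg/s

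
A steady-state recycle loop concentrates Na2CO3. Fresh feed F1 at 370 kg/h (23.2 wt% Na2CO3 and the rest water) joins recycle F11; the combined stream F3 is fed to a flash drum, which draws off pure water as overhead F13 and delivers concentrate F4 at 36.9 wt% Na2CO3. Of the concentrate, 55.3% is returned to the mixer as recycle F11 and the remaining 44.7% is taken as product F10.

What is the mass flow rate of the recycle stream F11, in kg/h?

287.8 kg/h

Overall Na2CO3 balance (none leaves overhead): Na2CO3 in fresh feed = Na2CO3 in product, i.e. 370×0.232 = (1−0.553)·F4·0.369.
F4 = 85.84/(0.369×0.447) = 520.42 kg/h.
Recycle F11 = 0.553×520.42 = 287.79 kg/h.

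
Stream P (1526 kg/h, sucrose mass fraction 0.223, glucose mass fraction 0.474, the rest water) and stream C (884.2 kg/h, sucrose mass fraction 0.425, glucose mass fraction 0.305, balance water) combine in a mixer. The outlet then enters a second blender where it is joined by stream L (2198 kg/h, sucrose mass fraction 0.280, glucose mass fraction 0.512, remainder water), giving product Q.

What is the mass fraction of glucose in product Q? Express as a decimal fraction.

0.460

Overall, product flow = 4608.2 kg/h.
glucose in = 1526×0.474 + 884.2×0.305 + 2198×0.512 = 2118.4 kg/h.
glucose fraction in Q = 0.460.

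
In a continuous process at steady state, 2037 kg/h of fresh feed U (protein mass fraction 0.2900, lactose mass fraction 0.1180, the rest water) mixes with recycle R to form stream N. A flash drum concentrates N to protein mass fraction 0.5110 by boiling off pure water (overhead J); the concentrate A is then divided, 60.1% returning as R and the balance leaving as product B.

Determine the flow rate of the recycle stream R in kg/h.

1741 kg/h

Overall protein balance (none leaves overhead): protein in fresh feed = protein in product, i.e. 2037×0.290 = (1−0.601)·A·0.511.
A = 590.73/(0.511×0.399) = 2897.3 kg/h.
Recycle R = 0.601×2897.3 = 1741.3 kg/h.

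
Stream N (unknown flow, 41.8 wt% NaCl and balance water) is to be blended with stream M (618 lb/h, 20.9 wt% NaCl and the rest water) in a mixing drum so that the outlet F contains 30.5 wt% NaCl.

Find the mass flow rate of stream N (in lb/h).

525 lb/h

Let N be the unknown flow. Total out = 618 + N.
NaCl balance: 129.16 + 0.418·N = 0.305·(618 + N)
(0.418 − 0.305)·N = 0.305×618 − 129.16 = 59.328
N = 59.328 / 0.113 = 525.03 lb/h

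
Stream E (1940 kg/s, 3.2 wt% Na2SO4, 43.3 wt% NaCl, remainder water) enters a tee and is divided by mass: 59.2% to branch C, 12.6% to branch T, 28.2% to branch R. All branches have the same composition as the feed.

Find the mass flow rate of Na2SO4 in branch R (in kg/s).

17.51 kg/s

Branch R total = 0.282×1940 = 547.08 kg/s.
Na2SO4 in R = 0.032×547.08 = 17.507 kg/s.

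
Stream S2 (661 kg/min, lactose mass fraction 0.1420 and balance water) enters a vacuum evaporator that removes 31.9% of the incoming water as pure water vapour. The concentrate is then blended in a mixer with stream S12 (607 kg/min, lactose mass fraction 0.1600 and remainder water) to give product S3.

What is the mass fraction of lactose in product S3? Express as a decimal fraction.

0.1757

Vapour removed = 0.319×0.858×661 = 180.92 kg/min; concentrate = 480.08 kg/min.
lactose reaching the mixer = 93.862 (from concentrate) + 607×0.160 = 190.98 kg/min.
Product flow = 480.08 + 607 = 1087.1 kg/min; lactose fraction = 0.1757.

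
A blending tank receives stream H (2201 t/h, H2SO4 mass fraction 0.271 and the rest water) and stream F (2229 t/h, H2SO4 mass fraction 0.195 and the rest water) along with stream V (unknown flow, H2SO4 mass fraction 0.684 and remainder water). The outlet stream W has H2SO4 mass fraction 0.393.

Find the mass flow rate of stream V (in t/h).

2439 t/h

Let V be the unknown flow. Total out = 4430 + V.
H2SO4 balance: 1031.1 + 0.684·V = 0.393·(4430 + V)
(0.684 − 0.393)·V = 0.393×4430 − 1031.1 = 709.86
V = 709.86 / 0.291 = 2439.4 t/h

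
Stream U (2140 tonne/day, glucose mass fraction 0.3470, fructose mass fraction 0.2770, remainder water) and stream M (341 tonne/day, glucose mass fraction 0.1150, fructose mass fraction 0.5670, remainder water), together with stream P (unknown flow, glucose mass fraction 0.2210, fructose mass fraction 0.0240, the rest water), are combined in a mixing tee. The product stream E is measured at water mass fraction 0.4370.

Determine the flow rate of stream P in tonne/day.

Let P be the unknown flow. Total out = 2481 + P.
water balance: 913.08 + 0.755·P = 0.437·(2481 + P)
(0.755 − 0.437)·P = 0.437×2481 − 913.08 = 171.12
P = 171.12 / 0.318 = 538.11 tonne/day

538.1 tonne/day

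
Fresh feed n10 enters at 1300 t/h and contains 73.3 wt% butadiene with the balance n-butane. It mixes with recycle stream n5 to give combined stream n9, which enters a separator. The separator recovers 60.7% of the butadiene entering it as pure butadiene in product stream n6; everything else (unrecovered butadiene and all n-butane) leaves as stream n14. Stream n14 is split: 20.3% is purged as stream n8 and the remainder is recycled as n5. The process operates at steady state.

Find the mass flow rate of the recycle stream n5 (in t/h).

1797 t/h

n-butane enters only via n10 and leaves only via the purge: 1300×0.267 = 0.203×(n-butane in n14), and the separator passes all n-butane, so n-butane in n9 = n-butane in n14 = 1709.9 t/h.
butadiene in n9: m_A = 1300×0.733 + (1−0.203)·(1−0.607)·m_A, so m_A = 952.9/0.6868 = 1387.5 t/h.
n14 = (1−0.607)×1387.5 + 1709.9 = 2255.1 t/h.
Recycle n5 = (1−0.203)×2255.1 = 1797.3 t/h.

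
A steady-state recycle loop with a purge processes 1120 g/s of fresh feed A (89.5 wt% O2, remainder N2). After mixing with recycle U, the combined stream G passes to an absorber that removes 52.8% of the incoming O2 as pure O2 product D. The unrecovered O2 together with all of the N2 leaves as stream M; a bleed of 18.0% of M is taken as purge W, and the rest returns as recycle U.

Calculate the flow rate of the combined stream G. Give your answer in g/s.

2289 g/s

N2 enters only via A and leaves only via the purge: 1120×0.105 = 0.180×(N2 in M), and the absorber passes all N2, so N2 in G = N2 in M = 653.33 g/s.
O2 in G: m_A = 1120×0.895 + (1−0.180)·(1−0.528)·m_A, so m_A = 1002.4/0.6130 = 1635.3 g/s.
G = 1635.3 + 653.33 = 2288.7 g/s.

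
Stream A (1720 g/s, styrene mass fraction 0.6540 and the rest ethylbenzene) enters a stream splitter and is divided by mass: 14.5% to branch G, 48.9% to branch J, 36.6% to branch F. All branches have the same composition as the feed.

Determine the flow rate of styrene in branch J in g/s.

Branch J total = 0.489×1720 = 841.08 g/s.
styrene in J = 0.654×841.08 = 550.07 g/s.

550.1 g/s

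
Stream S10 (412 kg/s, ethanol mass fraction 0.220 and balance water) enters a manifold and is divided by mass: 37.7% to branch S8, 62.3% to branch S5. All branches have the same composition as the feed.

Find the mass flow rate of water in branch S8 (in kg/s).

Branch S8 total = 0.377×412 = 155.32 kg/s.
water in S8 = 0.780×155.32 = 121.15 kg/s.

121.2 kg/s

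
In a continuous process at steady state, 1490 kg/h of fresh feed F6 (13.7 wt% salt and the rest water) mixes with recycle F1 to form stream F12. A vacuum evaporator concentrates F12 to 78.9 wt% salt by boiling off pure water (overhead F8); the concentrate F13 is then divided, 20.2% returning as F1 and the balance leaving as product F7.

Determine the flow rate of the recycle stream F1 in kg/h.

Overall salt balance (none leaves overhead): salt in fresh feed = salt in product, i.e. 1490×0.137 = (1−0.202)·F13·0.789.
F13 = 204.13/(0.789×0.798) = 324.21 kg/h.
Recycle F1 = 0.202×324.21 = 65.491 kg/h.

65.49 kg/h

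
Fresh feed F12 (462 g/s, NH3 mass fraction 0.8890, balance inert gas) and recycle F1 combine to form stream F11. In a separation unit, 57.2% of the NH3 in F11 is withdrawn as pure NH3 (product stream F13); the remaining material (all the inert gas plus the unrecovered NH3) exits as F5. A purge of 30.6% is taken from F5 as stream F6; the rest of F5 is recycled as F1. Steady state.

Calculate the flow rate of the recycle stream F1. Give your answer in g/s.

inert gas enters only via F12 and leaves only via the purge: 462×0.111 = 0.306×(inert gas in F5), and the separation unit passes all inert gas, so inert gas in F11 = inert gas in F5 = 167.59 g/s.
NH3 in F11: m_A = 462×0.889 + (1−0.306)·(1−0.572)·m_A, so m_A = 410.72/0.7030 = 584.26 g/s.
F5 = (1−0.572)×584.26 + 167.59 = 417.65 g/s.
Recycle F1 = (1−0.306)×417.65 = 289.85 g/s.

289.9 g/s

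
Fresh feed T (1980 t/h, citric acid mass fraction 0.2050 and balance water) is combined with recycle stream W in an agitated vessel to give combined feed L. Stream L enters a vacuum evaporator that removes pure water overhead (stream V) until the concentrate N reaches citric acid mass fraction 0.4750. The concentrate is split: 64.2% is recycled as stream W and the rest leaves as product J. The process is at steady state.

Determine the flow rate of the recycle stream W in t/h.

1532 t/h

Overall citric acid balance (none leaves overhead): citric acid in fresh feed = citric acid in product, i.e. 1980×0.205 = (1−0.642)·N·0.475.
N = 405.9/(0.475×0.358) = 2386.9 t/h.
Recycle W = 0.642×2386.9 = 1532.4 t/h.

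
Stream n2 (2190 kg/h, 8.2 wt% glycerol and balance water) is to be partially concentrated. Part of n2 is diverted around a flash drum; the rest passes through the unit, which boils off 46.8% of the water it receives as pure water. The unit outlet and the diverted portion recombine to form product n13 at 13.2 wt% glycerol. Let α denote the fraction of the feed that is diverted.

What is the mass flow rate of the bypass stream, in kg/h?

All 2190×0.082 = 179.58 kg/h of glycerol reaches n13, so n13 = 179.58/0.132 = 1360.5 kg/h and vapour = 829.55 kg/h.
The evaporator receives (1−α)·2190 of feed at 0.918 water and removes 0.468 of that water:
0.468×0.918×(1−α)×2190 = 829.55
(1−α) = 829.55/940.88 = 0.8817;  α = 0.1183.
Bypass flow = 0.1183×2190 = 259.14 kg/h.

259.1 kg/h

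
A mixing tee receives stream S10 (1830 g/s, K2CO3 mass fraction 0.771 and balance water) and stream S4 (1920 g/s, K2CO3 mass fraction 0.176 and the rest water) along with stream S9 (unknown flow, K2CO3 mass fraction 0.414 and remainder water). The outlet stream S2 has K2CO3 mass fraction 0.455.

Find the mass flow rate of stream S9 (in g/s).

1039 g/s

Let S9 be the unknown flow. Total out = 3750 + S9.
K2CO3 balance: 1748.8 + 0.414·S9 = 0.455·(3750 + S9)
(0.414 − 0.455)·S9 = 0.455×3750 − 1748.8 = -42.6
S9 = -42.6 / -0.041 = 1039 g/s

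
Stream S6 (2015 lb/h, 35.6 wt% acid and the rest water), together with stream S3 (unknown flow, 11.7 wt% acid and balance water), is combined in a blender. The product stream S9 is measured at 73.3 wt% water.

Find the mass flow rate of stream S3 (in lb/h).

Let S3 be the unknown flow. Total out = 2015 + S3.
water balance: 1297.7 + 0.883·S3 = 0.733·(2015 + S3)
(0.883 − 0.733)·S3 = 0.733×2015 − 1297.7 = 179.33
S3 = 179.33 / 0.150 = 1195.6 lb/h

1196 lb/h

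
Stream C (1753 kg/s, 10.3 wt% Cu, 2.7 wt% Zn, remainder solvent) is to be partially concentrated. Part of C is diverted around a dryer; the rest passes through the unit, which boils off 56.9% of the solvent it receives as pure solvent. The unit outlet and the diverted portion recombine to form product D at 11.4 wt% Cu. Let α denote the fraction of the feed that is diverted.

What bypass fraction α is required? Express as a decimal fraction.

All 1753×0.103 = 180.56 kg/s of Cu reaches D, so D = 180.56/0.114 = 1583.9 kg/s and vapour = 169.15 kg/s.
The evaporator receives (1−α)·1753 of feed at 0.870 solvent and removes 0.569 of that solvent:
0.569×0.870×(1−α)×1753 = 169.15
(1−α) = 169.15/867.79 = 0.1949;  α = 0.8051.

0.805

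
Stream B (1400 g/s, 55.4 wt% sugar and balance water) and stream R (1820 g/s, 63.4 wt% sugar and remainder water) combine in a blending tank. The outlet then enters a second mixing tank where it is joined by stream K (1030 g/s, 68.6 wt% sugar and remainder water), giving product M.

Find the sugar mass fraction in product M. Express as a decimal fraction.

Overall, product flow = 4250 g/s.
sugar in = 1400×0.554 + 1820×0.634 + 1030×0.686 = 2636.1 g/s.
sugar fraction in M = 0.620.

0.620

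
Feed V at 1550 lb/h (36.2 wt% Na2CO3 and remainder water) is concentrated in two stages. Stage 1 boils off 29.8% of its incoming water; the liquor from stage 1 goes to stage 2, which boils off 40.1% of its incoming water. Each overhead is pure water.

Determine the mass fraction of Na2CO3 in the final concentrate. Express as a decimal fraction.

water in feed = 1550×0.638 = 988.9 lb/h.
After stage 1: water left = (1−0.298)×988.9 = 694.21; stream total = 1255.3 lb/h.
After stage 2: water left = (1−0.401)×694.21 = 415.83; final concentrate = 976.93 lb/h.
Na2CO3 fraction = 561.1/976.93 = 0.5743.

0.5743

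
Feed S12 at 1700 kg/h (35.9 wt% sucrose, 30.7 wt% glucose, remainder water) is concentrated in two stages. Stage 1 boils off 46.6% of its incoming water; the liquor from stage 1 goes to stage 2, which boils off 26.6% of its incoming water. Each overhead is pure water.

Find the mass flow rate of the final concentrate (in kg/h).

1355 kg/h

water in feed = 1700×0.334 = 567.8 kg/h.
After stage 1: water left = (1−0.466)×567.8 = 303.21; stream total = 1435.4 kg/h.
After stage 2: water left = (1−0.266)×303.21 = 222.55; final concentrate = 1354.8 kg/h.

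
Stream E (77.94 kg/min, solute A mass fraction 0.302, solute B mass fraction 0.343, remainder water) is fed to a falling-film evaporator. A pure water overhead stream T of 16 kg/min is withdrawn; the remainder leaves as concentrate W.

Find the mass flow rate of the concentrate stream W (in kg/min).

Concentrate = 77.94 − 16 = 61.94 kg/min.

61.94 kg/min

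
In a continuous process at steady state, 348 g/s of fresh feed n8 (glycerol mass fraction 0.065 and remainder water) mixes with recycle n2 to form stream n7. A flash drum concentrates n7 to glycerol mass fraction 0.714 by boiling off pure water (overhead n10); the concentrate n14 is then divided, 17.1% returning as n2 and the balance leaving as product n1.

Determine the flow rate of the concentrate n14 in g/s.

Overall glycerol balance (none leaves overhead): glycerol in fresh feed = glycerol in product, i.e. 348×0.065 = (1−0.171)·n14·0.714.
n14 = 22.62/(0.714×0.829) = 38.216 g/s.

38.22 g/s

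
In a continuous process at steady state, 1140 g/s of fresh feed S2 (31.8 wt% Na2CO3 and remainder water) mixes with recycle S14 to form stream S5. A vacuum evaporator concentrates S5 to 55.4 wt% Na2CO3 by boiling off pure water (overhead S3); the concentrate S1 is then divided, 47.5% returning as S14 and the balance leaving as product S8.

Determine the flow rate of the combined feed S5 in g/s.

Overall Na2CO3 balance (none leaves overhead): Na2CO3 in fresh feed = Na2CO3 in product, i.e. 1140×0.318 = (1−0.475)·S1·0.554.
S1 = 362.52/(0.554×0.525) = 1246.4 g/s.
Recycle S14 = 0.475×1246.4 = 592.05 g/s.
Combined feed S5 = 1140 + 592.05 = 1732 g/s.

1732 g/s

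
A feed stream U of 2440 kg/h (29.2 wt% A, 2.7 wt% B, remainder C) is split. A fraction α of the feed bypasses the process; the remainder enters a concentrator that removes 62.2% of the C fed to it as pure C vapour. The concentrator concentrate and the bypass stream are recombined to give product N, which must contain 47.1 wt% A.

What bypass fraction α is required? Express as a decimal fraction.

All 2440×0.292 = 712.48 kg/h of A reaches N, so N = 712.48/0.471 = 1512.7 kg/h and vapour = 927.3 kg/h.
The evaporator receives (1−α)·2440 of feed at 0.681 C and removes 0.622 of that C:
0.622×0.681×(1−α)×2440 = 927.3
(1−α) = 927.3/1033.5 = 0.8972;  α = 0.1028.

0.103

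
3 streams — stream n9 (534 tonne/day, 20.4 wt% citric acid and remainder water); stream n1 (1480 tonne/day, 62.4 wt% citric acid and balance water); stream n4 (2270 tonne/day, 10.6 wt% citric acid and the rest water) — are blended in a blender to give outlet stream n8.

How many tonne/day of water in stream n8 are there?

water out = water in = 534×0.796 + 1480×0.376 + 2270×0.894 = 3010.9 tonne/day.

3011 tonne/day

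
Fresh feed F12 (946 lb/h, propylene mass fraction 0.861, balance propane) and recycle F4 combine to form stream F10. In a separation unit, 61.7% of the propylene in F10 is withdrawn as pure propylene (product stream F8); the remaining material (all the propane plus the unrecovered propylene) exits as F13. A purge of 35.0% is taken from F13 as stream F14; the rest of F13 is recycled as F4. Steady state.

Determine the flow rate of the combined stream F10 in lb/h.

1460 lb/h

propane enters only via F12 and leaves only via the purge: 946×0.139 = 0.350×(propane in F13), and the separation unit passes all propane, so propane in F10 = propane in F13 = 375.7 lb/h.
propylene in F10: m_A = 946×0.861 + (1−0.350)·(1−0.617)·m_A, so m_A = 814.51/0.7510 = 1084.5 lb/h.
F10 = 1084.5 + 375.7 = 1460.2 lb/h.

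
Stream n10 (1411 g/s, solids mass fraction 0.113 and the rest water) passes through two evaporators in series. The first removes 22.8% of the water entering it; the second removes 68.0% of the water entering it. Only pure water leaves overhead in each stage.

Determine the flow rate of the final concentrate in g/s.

468.6 g/s

water in feed = 1411×0.887 = 1251.6 g/s.
After stage 1: water left = (1−0.228)×1251.6 = 966.2; stream total = 1125.6 g/s.
After stage 2: water left = (1−0.680)×966.2 = 309.18; final concentrate = 468.63 g/s.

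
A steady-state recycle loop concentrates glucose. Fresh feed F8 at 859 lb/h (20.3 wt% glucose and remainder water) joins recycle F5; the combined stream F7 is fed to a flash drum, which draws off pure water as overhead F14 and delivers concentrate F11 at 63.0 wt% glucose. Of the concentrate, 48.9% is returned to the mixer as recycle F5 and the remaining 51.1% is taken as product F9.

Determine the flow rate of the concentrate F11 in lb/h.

Overall glucose balance (none leaves overhead): glucose in fresh feed = glucose in product, i.e. 859×0.203 = (1−0.489)·F11·0.630.
F11 = 174.38/(0.630×0.511) = 541.66 lb/h.

541.7 lb/h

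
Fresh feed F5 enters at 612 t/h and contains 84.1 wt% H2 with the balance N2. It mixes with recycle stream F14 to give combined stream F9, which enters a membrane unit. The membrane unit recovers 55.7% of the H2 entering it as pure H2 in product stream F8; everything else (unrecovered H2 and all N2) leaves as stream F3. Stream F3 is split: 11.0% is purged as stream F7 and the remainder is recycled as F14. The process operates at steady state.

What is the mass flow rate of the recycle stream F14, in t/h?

N2 enters only via F5 and leaves only via the purge: 612×0.159 = 0.110×(N2 in F3), and the membrane unit passes all N2, so N2 in F9 = N2 in F3 = 884.62 t/h.
H2 in F9: m_A = 612×0.841 + (1−0.110)·(1−0.557)·m_A, so m_A = 514.69/0.6057 = 849.71 t/h.
F3 = (1−0.557)×849.71 + 884.62 = 1261 t/h.
Recycle F14 = (1−0.110)×1261 = 1122.3 t/h.

1122 t/h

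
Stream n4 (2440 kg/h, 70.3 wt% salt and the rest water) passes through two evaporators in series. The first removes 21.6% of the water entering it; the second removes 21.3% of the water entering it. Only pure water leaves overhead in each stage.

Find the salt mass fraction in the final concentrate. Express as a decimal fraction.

water in feed = 2440×0.297 = 724.68 kg/h.
After stage 1: water left = (1−0.216)×724.68 = 568.15; stream total = 2283.5 kg/h.
After stage 2: water left = (1−0.213)×568.15 = 447.13; final concentrate = 2162.5 kg/h.
salt fraction = 1715.3/2162.5 = 0.793.

0.793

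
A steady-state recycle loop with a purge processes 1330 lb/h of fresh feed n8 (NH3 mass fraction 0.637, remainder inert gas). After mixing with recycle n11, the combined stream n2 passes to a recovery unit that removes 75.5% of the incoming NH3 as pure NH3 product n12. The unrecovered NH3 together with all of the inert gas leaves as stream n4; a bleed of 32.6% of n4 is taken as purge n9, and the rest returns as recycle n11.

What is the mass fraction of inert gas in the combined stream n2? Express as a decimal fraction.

0.593

inert gas enters only via n8 and leaves only via the purge: 1330×0.363 = 0.326×(inert gas in n4), and the recovery unit passes all inert gas, so inert gas in n2 = inert gas in n4 = 1481 lb/h.
NH3 in n2: m_A = 1330×0.637 + (1−0.326)·(1−0.755)·m_A, so m_A = 847.21/0.8349 = 1014.8 lb/h.
n2 = 1014.8 + 1481 = 2495.7 lb/h.
inert gas fraction in n2 = 1481/2495.7 = 0.593.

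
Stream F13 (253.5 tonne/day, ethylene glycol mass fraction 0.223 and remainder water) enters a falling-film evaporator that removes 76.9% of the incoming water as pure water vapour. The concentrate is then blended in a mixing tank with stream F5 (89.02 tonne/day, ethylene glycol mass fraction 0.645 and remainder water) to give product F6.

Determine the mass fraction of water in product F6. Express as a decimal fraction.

Vapour removed = 0.769×0.777×253.5 = 151.47 tonne/day; concentrate = 102.03 tonne/day.
water reaching the mixer = 45.5 (from concentrate) + 89.02×0.355 = 77.102 tonne/day.
Product flow = 102.03 + 89.02 = 191.05 tonne/day; water fraction = 0.404.

0.404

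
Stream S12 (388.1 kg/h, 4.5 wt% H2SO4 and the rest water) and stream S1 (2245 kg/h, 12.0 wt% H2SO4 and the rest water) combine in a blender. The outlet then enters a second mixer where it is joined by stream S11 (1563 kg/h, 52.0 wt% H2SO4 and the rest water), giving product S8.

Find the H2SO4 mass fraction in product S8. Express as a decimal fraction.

0.262

Overall, product flow = 4196.1 kg/h.
H2SO4 in = 388.1×0.045 + 2245×0.120 + 1563×0.520 = 1099.6 kg/h.
H2SO4 fraction in S8 = 0.262.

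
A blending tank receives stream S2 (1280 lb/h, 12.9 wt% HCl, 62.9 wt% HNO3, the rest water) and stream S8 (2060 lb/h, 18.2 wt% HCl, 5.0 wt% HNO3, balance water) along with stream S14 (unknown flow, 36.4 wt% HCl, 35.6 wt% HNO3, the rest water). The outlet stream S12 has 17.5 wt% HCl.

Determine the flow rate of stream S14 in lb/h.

Let S14 be the unknown flow. Total out = 3340 + S14.
HCl balance: 540.04 + 0.364·S14 = 0.175·(3340 + S14)
(0.364 − 0.175)·S14 = 0.175×3340 − 540.04 = 44.46
S14 = 44.46 / 0.189 = 235.24 lb/h

235.2 lb/h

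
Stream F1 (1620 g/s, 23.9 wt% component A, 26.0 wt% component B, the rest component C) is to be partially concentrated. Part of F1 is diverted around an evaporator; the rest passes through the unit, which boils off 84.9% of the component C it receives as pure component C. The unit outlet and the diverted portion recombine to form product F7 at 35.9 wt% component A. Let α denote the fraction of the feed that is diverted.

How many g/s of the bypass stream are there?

346.9 g/s

All 1620×0.239 = 387.18 g/s of component A reaches F7, so F7 = 387.18/0.359 = 1078.5 g/s and vapour = 541.5 g/s.
The evaporator receives (1−α)·1620 of feed at 0.501 component C and removes 0.849 of that component C:
0.849×0.501×(1−α)×1620 = 541.5
(1−α) = 541.5/689.07 = 0.7859;  α = 0.2141.
Bypass flow = 0.2141×1620 = 346.92 g/s.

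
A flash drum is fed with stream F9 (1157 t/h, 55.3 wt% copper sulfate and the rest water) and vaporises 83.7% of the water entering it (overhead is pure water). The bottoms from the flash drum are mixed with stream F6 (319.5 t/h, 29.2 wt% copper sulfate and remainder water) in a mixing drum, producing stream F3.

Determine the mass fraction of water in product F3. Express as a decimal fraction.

0.2975

Vapour removed = 0.837×0.447×1157 = 432.88 t/h; concentrate = 724.12 t/h.
water reaching the mixer = 84.3 (from concentrate) + 319.5×0.708 = 310.51 t/h.
Product flow = 724.12 + 319.5 = 1043.6 t/h; water fraction = 0.2975.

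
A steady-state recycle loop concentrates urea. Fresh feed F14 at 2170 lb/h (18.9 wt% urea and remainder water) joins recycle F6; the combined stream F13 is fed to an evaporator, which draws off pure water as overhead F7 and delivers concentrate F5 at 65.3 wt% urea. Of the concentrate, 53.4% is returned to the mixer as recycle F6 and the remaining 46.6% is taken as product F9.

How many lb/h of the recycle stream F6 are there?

719.7 lb/h

Overall urea balance (none leaves overhead): urea in fresh feed = urea in product, i.e. 2170×0.189 = (1−0.534)·F5·0.653.
F5 = 410.13/(0.653×0.466) = 1347.8 lb/h.
Recycle F6 = 0.534×1347.8 = 719.72 lb/h.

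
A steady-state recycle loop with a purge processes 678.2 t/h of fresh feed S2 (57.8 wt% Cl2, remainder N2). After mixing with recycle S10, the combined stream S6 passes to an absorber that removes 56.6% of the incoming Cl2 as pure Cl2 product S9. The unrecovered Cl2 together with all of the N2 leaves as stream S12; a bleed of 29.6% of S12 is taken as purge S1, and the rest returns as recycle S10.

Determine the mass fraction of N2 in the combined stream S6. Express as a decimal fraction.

0.6314

N2 enters only via S2 and leaves only via the purge: 678.2×0.422 = 0.296×(N2 in S12), and the absorber passes all N2, so N2 in S6 = N2 in S12 = 966.89 t/h.
Cl2 in S6: m_A = 678.2×0.578 + (1−0.296)·(1−0.566)·m_A, so m_A = 392/0.6945 = 564.46 t/h.
S6 = 564.46 + 966.89 = 1531.4 t/h.
N2 fraction in S6 = 966.89/1531.4 = 0.6314.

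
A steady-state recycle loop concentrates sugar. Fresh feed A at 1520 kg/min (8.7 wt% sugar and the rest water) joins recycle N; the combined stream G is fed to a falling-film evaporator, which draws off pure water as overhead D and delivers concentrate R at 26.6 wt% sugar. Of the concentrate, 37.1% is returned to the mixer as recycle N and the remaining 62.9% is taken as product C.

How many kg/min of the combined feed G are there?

Overall sugar balance (none leaves overhead): sugar in fresh feed = sugar in product, i.e. 1520×0.087 = (1−0.371)·R·0.266.
R = 132.24/(0.266×0.629) = 790.37 kg/min.
Recycle N = 0.371×790.37 = 293.23 kg/min.
Combined feed G = 1520 + 293.23 = 1813.2 kg/min.

1813 kg/min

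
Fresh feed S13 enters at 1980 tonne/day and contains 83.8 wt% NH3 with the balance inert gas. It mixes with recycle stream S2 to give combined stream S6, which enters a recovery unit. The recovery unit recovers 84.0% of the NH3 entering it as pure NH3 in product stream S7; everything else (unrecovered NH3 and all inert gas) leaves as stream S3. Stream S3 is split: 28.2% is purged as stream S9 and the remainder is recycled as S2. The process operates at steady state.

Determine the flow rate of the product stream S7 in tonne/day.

NH3 in S6: m_A = 1980×0.838 + (1−0.282)·(1−0.840)·m_A, so m_A = 1659.2/0.8851 = 1874.6 tonne/day.
Product S7 = 0.840×1874.6 = 1574.7 tonne/day.

1575 tonne/day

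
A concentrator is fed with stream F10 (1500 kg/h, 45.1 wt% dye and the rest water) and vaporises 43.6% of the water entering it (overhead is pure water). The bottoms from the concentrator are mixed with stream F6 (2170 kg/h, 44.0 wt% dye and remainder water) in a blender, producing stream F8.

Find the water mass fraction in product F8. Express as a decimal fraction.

0.507

Vapour removed = 0.436×0.549×1500 = 359.05 kg/h; concentrate = 1141 kg/h.
water reaching the mixer = 464.45 (from concentrate) + 2170×0.560 = 1679.7 kg/h.
Product flow = 1141 + 2170 = 3311 kg/h; water fraction = 0.507.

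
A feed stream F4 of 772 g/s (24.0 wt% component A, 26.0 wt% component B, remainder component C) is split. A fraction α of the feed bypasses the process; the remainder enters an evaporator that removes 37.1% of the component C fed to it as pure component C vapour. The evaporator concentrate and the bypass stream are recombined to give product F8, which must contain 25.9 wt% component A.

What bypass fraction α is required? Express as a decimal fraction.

All 772×0.240 = 185.28 g/s of component A reaches F8, so F8 = 185.28/0.259 = 715.37 g/s and vapour = 56.633 g/s.
The evaporator receives (1−α)·772 of feed at 0.500 component C and removes 0.371 of that component C:
0.371×0.500×(1−α)×772 = 56.633
(1−α) = 56.633/143.21 = 0.3955;  α = 0.6045.

0.605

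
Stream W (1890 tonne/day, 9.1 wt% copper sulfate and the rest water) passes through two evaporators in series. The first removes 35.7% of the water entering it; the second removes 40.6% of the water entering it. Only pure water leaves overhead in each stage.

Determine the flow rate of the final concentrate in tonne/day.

828.2 tonne/day

water in feed = 1890×0.909 = 1718 tonne/day.
After stage 1: water left = (1−0.357)×1718 = 1104.7; stream total = 1276.7 tonne/day.
After stage 2: water left = (1−0.406)×1104.7 = 656.18; final concentrate = 828.17 tonne/day.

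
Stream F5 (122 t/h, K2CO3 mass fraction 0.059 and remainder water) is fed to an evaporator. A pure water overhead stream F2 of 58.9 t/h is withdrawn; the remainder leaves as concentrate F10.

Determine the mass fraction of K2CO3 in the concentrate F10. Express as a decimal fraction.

0.114

K2CO3 is not removed: 122×0.059 = 7.198 t/h of K2CO3 enters F10.
Concentrate = 122 − 58.9 = 63.1 t/h.
Mass fraction = 7.198/63.1 = 0.114.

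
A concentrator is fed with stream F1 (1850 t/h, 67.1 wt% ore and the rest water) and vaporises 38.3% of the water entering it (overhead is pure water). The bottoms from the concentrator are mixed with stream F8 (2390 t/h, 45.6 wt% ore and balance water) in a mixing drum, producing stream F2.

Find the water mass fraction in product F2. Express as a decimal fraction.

Vapour removed = 0.383×0.329×1850 = 233.11 t/h; concentrate = 1616.9 t/h.
water reaching the mixer = 375.54 (from concentrate) + 2390×0.544 = 1675.7 t/h.
Product flow = 1616.9 + 2390 = 4006.9 t/h; water fraction = 0.418.

0.418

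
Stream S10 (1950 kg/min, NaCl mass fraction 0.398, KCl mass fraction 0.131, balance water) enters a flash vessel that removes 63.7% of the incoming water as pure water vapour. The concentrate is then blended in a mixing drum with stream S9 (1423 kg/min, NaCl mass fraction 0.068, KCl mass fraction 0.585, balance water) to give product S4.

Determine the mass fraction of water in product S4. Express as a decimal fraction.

Vapour removed = 0.637×0.471×1950 = 585.05 kg/min; concentrate = 1364.9 kg/min.
water reaching the mixer = 333.4 (from concentrate) + 1423×0.347 = 827.18 kg/min.
Product flow = 1364.9 + 1423 = 2787.9 kg/min; water fraction = 0.297.

0.297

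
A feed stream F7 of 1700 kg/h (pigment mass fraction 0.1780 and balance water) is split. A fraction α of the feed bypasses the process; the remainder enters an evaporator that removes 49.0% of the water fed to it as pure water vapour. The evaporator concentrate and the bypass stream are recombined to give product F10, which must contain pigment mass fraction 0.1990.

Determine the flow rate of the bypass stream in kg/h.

All 1700×0.178 = 302.6 kg/h of pigment reaches F10, so F10 = 302.6/0.199 = 1520.6 kg/h and vapour = 179.4 kg/h.
The evaporator receives (1−α)·1700 of feed at 0.822 water and removes 0.490 of that water:
0.490×0.822×(1−α)×1700 = 179.4
(1−α) = 179.4/684.73 = 0.2620;  α = 0.7380.
Bypass flow = 0.7380×1700 = 1254.6 kg/h.

1255 kg/h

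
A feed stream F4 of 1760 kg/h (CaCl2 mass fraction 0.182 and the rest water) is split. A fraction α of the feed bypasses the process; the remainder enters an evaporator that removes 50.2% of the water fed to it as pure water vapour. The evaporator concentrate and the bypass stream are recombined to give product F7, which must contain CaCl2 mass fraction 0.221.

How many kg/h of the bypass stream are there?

1004 kg/h

All 1760×0.182 = 320.32 kg/h of CaCl2 reaches F7, so F7 = 320.32/0.221 = 1449.4 kg/h and vapour = 310.59 kg/h.
The evaporator receives (1−α)·1760 of feed at 0.818 water and removes 0.502 of that water:
0.502×0.818×(1−α)×1760 = 310.59
(1−α) = 310.59/722.72 = 0.4297;  α = 0.5703.
Bypass flow = 0.5703×1760 = 1003.6 kg/h.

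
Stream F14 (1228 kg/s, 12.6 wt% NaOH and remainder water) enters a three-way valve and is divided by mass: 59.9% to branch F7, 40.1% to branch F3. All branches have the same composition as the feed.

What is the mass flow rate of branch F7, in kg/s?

735.6 kg/s

Branch F7 flow = 0.599×1228 = 735.57 kg/s.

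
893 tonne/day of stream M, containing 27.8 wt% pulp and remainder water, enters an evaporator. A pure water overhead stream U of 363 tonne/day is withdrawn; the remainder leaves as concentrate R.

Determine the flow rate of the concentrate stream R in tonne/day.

Concentrate = 893 − 363 = 530 tonne/day.

530 tonne/day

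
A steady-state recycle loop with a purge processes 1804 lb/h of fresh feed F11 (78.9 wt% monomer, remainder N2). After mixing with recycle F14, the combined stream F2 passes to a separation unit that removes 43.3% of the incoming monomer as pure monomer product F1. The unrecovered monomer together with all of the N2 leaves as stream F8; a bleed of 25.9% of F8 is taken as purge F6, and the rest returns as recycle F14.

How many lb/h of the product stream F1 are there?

1063 lb/h

monomer in F2: m_A = 1804×0.789 + (1−0.259)·(1−0.433)·m_A, so m_A = 1423.4/0.5799 = 2454.7 lb/h.
Product F1 = 0.433×2454.7 = 1062.9 lb/h.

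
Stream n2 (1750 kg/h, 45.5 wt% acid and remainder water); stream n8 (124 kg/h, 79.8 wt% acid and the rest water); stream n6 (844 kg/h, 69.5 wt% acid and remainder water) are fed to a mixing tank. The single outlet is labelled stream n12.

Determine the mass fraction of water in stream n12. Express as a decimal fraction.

0.455

Total flow out = 1750 + 124 + 844 = 2718 kg/h.
water in = 1750×0.545 + 124×0.202 + 844×0.305 = 1236.2 kg/h.
water mass fraction in n12 = 1236.2/2718 = 0.455.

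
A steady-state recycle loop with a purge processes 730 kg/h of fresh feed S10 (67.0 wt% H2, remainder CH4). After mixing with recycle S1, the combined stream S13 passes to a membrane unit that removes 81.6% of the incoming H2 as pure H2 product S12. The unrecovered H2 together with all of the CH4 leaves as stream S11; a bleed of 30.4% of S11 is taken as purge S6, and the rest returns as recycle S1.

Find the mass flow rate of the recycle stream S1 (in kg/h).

CH4 enters only via S10 and leaves only via the purge: 730×0.330 = 0.304×(CH4 in S11), and the membrane unit passes all CH4, so CH4 in S13 = CH4 in S11 = 792.43 kg/h.
H2 in S13: m_A = 730×0.670 + (1−0.304)·(1−0.816)·m_A, so m_A = 489.1/0.8719 = 560.94 kg/h.
S11 = (1−0.816)×560.94 + 792.43 = 895.65 kg/h.
Recycle S1 = (1−0.304)×895.65 = 623.37 kg/h.

623.4 kg/h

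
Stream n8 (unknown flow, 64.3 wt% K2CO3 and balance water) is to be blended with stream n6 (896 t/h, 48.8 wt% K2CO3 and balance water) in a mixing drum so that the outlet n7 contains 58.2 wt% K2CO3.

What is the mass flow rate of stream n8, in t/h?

Let n8 be the unknown flow. Total out = 896 + n8.
K2CO3 balance: 437.25 + 0.643·n8 = 0.582·(896 + n8)
(0.643 − 0.582)·n8 = 0.582×896 − 437.25 = 84.224
n8 = 84.224 / 0.061 = 1380.7 t/h

1381 t/h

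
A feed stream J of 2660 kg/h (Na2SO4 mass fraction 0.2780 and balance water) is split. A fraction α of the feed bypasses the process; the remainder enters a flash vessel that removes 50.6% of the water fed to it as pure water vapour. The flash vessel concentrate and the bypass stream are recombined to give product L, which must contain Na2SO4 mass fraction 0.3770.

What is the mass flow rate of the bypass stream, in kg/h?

748 kg/h

All 2660×0.278 = 739.48 kg/h of Na2SO4 reaches L, so L = 739.48/0.377 = 1961.5 kg/h and vapour = 698.51 kg/h.
The evaporator receives (1−α)·2660 of feed at 0.722 water and removes 0.506 of that water:
0.506×0.722×(1−α)×2660 = 698.51
(1−α) = 698.51/971.78 = 0.7188;  α = 0.2812.
Bypass flow = 0.2812×2660 = 748 kg/h.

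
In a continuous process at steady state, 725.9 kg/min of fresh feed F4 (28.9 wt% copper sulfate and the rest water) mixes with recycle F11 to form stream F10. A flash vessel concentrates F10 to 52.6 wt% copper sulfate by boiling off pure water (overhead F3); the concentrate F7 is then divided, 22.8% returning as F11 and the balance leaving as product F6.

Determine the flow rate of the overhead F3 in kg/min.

327.1 kg/min

Overall copper sulfate balance (none leaves overhead): copper sulfate in fresh feed = copper sulfate in product, i.e. 725.9×0.289 = (1−0.228)·F7·0.526.
F7 = 209.79/(0.526×0.772) = 516.62 kg/min.
Recycle F11 = 0.228×516.62 = 117.79 kg/min.
Combined feed F10 = 725.9 + 117.79 = 843.69 kg/min.
Overhead F3 = F10 − F7 = 843.69 − 516.62 = 327.07 kg/min.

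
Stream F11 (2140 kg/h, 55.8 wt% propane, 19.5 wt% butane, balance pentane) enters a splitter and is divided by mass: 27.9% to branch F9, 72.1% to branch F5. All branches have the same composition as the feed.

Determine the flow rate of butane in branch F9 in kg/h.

116.4 kg/h

Branch F9 total = 0.279×2140 = 597.06 kg/h.
butane in F9 = 0.195×597.06 = 116.43 kg/h.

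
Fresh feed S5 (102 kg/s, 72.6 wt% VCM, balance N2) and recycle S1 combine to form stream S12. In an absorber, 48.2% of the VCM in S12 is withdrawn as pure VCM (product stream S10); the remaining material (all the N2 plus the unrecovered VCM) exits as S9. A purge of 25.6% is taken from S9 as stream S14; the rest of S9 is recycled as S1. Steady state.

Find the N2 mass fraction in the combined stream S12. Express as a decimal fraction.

0.475

N2 enters only via S5 and leaves only via the purge: 102×0.274 = 0.256×(N2 in S9), and the absorber passes all N2, so N2 in S12 = N2 in S9 = 109.17 kg/s.
VCM in S12: m_A = 102×0.726 + (1−0.256)·(1−0.482)·m_A, so m_A = 74.052/0.6146 = 120.49 kg/s.
S12 = 120.49 + 109.17 = 229.66 kg/s.
N2 fraction in S12 = 109.17/229.66 = 0.475.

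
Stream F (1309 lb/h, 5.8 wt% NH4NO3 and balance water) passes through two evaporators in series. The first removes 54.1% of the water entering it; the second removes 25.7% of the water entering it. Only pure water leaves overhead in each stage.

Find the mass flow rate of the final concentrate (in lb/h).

496.4 lb/h

water in feed = 1309×0.942 = 1233.1 lb/h.
After stage 1: water left = (1−0.541)×1233.1 = 565.98; stream total = 641.9 lb/h.
After stage 2: water left = (1−0.257)×565.98 = 420.53; final concentrate = 496.45 lb/h.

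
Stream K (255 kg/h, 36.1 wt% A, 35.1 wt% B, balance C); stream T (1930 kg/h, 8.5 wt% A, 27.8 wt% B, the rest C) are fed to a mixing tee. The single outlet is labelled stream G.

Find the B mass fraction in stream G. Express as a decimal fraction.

Total flow out = 255 + 1930 = 2185 kg/h.
B in = 255×0.351 + 1930×0.278 = 626.05 kg/h.
B mass fraction in G = 626.05/2185 = 0.287.

0.287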